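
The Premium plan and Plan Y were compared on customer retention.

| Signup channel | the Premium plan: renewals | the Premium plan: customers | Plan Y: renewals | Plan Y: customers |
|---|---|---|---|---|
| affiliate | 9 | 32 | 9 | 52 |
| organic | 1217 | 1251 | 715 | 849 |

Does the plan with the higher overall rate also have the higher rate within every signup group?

Affiliate: the Premium plan 9/32 = 28.1%, Plan Y 9/52 = 17.3% → the Premium plan
Organic: the Premium plan 1217/1251 = 97.3%, Plan Y 715/849 = 84.2% → the Premium plan
Overall: the Premium plan 1226/1283 = 95.6%, Plan Y 724/901 = 80.4% → the Premium plan
The Premium plan wins overall and in every signup group — no reversal.

Yes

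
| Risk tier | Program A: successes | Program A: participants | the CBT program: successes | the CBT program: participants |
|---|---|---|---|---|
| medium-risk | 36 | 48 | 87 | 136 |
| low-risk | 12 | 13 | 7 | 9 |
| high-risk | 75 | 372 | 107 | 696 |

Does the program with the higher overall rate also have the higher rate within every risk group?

Yes

Medium-risk: Program A 36/48 = 75.0%, the CBT program 87/136 = 64.0% → Program A
Low-risk: Program A 12/13 = 92.3%, the CBT program 7/9 = 77.8% → Program A
High-risk: Program A 75/372 = 20.2%, the CBT program 107/696 = 15.4% → Program A
Overall: Program A 123/433 = 28.4%, the CBT program 201/841 = 23.9% → Program A
Program A wins overall and in every risk group — no reversal.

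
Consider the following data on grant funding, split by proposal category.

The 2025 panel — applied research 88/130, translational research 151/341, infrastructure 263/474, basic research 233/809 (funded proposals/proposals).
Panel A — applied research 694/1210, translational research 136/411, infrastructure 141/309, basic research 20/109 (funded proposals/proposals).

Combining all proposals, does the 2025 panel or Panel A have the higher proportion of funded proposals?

Applied research: the 2025 panel 88/130 = 67.7%, Panel A 694/1210 = 57.4% → the 2025 panel
Translational research: the 2025 panel 151/341 = 44.3%, Panel A 136/411 = 33.1% → the 2025 panel
Infrastructure: the 2025 panel 263/474 = 55.5%, Panel A 141/309 = 45.6% → the 2025 panel
Basic research: the 2025 panel 233/809 = 28.8%, Panel A 20/109 = 18.3% → the 2025 panel
Overall: the 2025 panel 735/1754 = 41.9%, Panel A 991/2039 = 48.6% → Panel A
(The 2025 panel wins every proposal group but Panel A wins overall — the 2025 panel's proposals skew toward the low-rate basic research group.)

Panel A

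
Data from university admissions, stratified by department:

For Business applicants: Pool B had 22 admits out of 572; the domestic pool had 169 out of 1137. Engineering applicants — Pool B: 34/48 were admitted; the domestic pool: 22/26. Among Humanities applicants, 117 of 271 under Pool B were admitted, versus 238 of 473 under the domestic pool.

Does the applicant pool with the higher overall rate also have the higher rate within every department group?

Yes

Business: Pool B 22/572 = 3.8%, the domestic pool 169/1137 = 14.9% → the domestic pool
Engineering: Pool B 34/48 = 70.8%, the domestic pool 22/26 = 84.6% → the domestic pool
Humanities: Pool B 117/271 = 43.2%, the domestic pool 238/473 = 50.3% → the domestic pool
Overall: Pool B 173/891 = 19.4%, the domestic pool 429/1636 = 26.2% → the domestic pool
The domestic pool wins overall and in every department group — no reversal.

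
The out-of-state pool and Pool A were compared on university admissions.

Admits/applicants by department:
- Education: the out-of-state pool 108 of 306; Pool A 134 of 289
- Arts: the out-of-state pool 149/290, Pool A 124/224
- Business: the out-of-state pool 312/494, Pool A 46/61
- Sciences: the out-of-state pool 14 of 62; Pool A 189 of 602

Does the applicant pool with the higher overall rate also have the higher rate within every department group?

Education: the out-of-state pool 108/306 = 35.3%, Pool A 134/289 = 46.4% → Pool A
Arts: the out-of-state pool 149/290 = 51.4%, Pool A 124/224 = 55.4% → Pool A
Business: the out-of-state pool 312/494 = 63.2%, Pool A 46/61 = 75.4% → Pool A
Sciences: the out-of-state pool 14/62 = 22.6%, Pool A 189/602 = 31.4% → Pool A
Overall: the out-of-state pool 583/1152 = 50.6%, Pool A 493/1176 = 41.9% → the out-of-state pool
Pool A wins each department group but the out-of-state pool wins overall — the comparison reverses. Pool A's applicants skew toward Sciences, which has a lower base rate.

No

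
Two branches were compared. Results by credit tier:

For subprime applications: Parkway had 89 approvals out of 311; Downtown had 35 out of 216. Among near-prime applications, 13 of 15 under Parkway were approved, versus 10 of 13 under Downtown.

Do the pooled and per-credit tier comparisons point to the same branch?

Subprime: Parkway 89/311 = 28.6%, Downtown 35/216 = 16.2% → Parkway
Near-prime: Parkway 13/15 = 86.7%, Downtown 10/13 = 76.9% → Parkway
Overall: Parkway 102/326 = 31.3%, Downtown 45/229 = 19.7% → Parkway
Parkway wins overall and in every credit group — no reversal.

Yes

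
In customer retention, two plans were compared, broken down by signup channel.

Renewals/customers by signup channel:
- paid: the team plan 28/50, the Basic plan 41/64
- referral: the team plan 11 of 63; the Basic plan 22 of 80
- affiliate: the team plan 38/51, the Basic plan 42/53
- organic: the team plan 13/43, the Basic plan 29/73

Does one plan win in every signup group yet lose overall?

Paid: the team plan 28/50 = 56.0%, the Basic plan 41/64 = 64.1% → the Basic plan
Referral: the team plan 11/63 = 17.5%, the Basic plan 22/80 = 27.5% → the Basic plan
Affiliate: the team plan 38/51 = 74.5%, the Basic plan 42/53 = 79.2% → the Basic plan
Organic: the team plan 13/43 = 30.2%, the Basic plan 29/73 = 39.7% → the Basic plan
Overall: the team plan 90/207 = 43.5%, the Basic plan 134/270 = 49.6% → the Basic plan
The Basic plan wins overall and in every signup group — no reversal.

No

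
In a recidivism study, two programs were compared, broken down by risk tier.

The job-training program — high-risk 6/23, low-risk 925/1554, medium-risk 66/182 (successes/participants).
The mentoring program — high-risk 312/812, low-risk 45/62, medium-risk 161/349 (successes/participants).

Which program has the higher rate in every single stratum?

High-risk: the job-training program 6/23 = 26.1%, the mentoring program 312/812 = 38.4% → the mentoring program
Low-risk: the job-training program 925/1554 = 59.5%, the mentoring program 45/62 = 72.6% → the mentoring program
Medium-risk: the job-training program 66/182 = 36.3%, the mentoring program 161/349 = 46.1% → the mentoring program
The mentoring program has the higher rate in all 3 groups.

the mentoring program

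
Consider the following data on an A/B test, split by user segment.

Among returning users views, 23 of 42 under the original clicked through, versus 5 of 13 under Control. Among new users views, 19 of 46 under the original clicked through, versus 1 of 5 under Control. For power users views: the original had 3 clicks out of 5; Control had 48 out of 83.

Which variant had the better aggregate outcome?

Control

Returning users: the original 23/42 = 54.8%, Control 5/13 = 38.5% → the original
New users: the original 19/46 = 41.3%, Control 1/5 = 20.0% → the original
Power users: the original 3/5 = 60.0%, Control 48/83 = 57.8% → the original
Overall: the original 45/93 = 48.4%, Control 54/101 = 53.5% → Control
(The original wins every user group but Control wins overall — the original's views skew toward the low-rate new users group.)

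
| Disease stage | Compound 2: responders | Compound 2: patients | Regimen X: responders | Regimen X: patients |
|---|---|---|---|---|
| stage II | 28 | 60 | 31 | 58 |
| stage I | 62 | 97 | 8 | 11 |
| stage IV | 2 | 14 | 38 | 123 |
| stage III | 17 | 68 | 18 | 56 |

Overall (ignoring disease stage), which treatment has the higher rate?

Stage II: Compound 2 28/60 = 46.7%, Regimen X 31/58 = 53.4% → Regimen X
Stage I: Compound 2 62/97 = 63.9%, Regimen X 8/11 = 72.7% → Regimen X
Stage IV: Compound 2 2/14 = 14.3%, Regimen X 38/123 = 30.9% → Regimen X
Stage III: Compound 2 17/68 = 25.0%, Regimen X 18/56 = 32.1% → Regimen X
Overall: Compound 2 109/239 = 45.6%, Regimen X 95/248 = 38.3% → Compound 2
(Regimen X wins every disease group but Compound 2 wins overall — Regimen X's patients skew toward the low-rate stage IV group.)

Compound 2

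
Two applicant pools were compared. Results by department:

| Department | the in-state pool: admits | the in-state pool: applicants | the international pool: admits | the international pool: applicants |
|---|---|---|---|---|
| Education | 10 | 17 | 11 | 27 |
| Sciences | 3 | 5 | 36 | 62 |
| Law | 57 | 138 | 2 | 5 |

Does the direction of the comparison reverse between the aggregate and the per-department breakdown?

Education: the in-state pool 10/17 = 58.8%, the international pool 11/27 = 40.7% → the in-state pool
Sciences: the in-state pool 3/5 = 60.0%, the international pool 36/62 = 58.1% → the in-state pool
Law: the in-state pool 57/138 = 41.3%, the international pool 2/5 = 40.0% → the in-state pool
Overall: the in-state pool 70/160 = 43.8%, the international pool 49/94 = 52.1% → the international pool
The in-state pool wins each department group but the international pool wins overall — the comparison reverses. The in-state pool's applicants skew toward Law, which has a lower base rate.

Yes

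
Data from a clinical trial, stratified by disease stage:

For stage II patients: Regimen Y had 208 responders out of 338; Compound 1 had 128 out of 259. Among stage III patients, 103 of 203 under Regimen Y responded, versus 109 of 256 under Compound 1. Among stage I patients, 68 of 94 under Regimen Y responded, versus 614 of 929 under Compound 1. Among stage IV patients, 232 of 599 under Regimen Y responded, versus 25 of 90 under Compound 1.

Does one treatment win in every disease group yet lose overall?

Stage II: Regimen Y 208/338 = 61.5%, Compound 1 128/259 = 49.4% → Regimen Y
Stage III: Regimen Y 103/203 = 50.7%, Compound 1 109/256 = 42.6% → Regimen Y
Stage I: Regimen Y 68/94 = 72.3%, Compound 1 614/929 = 66.1% → Regimen Y
Stage IV: Regimen Y 232/599 = 38.7%, Compound 1 25/90 = 27.8% → Regimen Y
Overall: Regimen Y 611/1234 = 49.5%, Compound 1 876/1534 = 57.1% → Compound 1
Regimen Y wins each disease group but Compound 1 wins overall — the comparison reverses. Regimen Y's patients skew toward stage IV, which has a lower base rate.

Yes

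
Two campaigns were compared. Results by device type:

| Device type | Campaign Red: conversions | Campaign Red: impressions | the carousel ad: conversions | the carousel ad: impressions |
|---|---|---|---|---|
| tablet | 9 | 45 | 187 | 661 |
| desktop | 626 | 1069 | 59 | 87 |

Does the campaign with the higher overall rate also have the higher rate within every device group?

Tablet: Campaign Red 9/45 = 20.0%, the carousel ad 187/661 = 28.3% → the carousel ad
Desktop: Campaign Red 626/1069 = 58.6%, the carousel ad 59/87 = 67.8% → the carousel ad
Overall: Campaign Red 635/1114 = 57.0%, the carousel ad 246/748 = 32.9% → Campaign Red
The carousel ad wins each device group but Campaign Red wins overall — the comparison reverses. The carousel ad's impressions skew toward tablet, which has a lower base rate.

No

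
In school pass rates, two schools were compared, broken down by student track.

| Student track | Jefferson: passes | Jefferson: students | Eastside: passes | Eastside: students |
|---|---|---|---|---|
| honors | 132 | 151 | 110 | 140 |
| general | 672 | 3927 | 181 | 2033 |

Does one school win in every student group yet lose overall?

No

Honors: Jefferson 132/151 = 87.4%, Eastside 110/140 = 78.6% → Jefferson
General: Jefferson 672/3927 = 17.1%, Eastside 181/2033 = 8.9% → Jefferson
Overall: Jefferson 804/4078 = 19.7%, Eastside 291/2173 = 13.4% → Jefferson
Jefferson wins overall and in every student group — no reversal.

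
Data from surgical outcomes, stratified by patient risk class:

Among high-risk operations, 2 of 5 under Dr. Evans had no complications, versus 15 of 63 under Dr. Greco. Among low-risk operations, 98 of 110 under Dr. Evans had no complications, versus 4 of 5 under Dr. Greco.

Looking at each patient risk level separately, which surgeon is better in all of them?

Dr. Evans

High-risk: Dr. Evans 2/5 = 40.0%, Dr. Greco 15/63 = 23.8% → Dr. Evans
Low-risk: Dr. Evans 98/110 = 89.1%, Dr. Greco 4/5 = 80.0% → Dr. Evans
Dr. Evans has the higher rate in both groups.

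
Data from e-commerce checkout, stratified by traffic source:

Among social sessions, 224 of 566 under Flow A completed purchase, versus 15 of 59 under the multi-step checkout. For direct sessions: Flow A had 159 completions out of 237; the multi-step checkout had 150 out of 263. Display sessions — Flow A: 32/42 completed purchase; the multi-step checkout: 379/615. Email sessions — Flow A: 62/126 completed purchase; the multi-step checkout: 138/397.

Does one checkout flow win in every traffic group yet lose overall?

Yes

Social: Flow A 224/566 = 39.6%, the multi-step checkout 15/59 = 25.4% → Flow A
Direct: Flow A 159/237 = 67.1%, the multi-step checkout 150/263 = 57.0% → Flow A
Display: Flow A 32/42 = 76.2%, the multi-step checkout 379/615 = 61.6% → Flow A
Email: Flow A 62/126 = 49.2%, the multi-step checkout 138/397 = 34.8% → Flow A
Overall: Flow A 477/971 = 49.1%, the multi-step checkout 682/1334 = 51.1% → the multi-step checkout
Flow A wins each traffic group but the multi-step checkout wins overall — the comparison reverses. Flow A's sessions skew toward social, which has a lower base rate.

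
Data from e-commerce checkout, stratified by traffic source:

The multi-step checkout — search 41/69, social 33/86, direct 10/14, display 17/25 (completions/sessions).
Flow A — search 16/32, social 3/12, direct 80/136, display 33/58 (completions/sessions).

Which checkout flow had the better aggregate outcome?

Search: the multi-step checkout 41/69 = 59.4%, Flow A 16/32 = 50.0% → the multi-step checkout
Social: the multi-step checkout 33/86 = 38.4%, Flow A 3/12 = 25.0% → the multi-step checkout
Direct: the multi-step checkout 10/14 = 71.4%, Flow A 80/136 = 58.8% → the multi-step checkout
Display: the multi-step checkout 17/25 = 68.0%, Flow A 33/58 = 56.9% → the multi-step checkout
Overall: the multi-step checkout 101/194 = 52.1%, Flow A 132/238 = 55.5% → Flow A
(The multi-step checkout wins every traffic group but Flow A wins overall — the multi-step checkout's sessions skew toward the low-rate social group.)

Flow A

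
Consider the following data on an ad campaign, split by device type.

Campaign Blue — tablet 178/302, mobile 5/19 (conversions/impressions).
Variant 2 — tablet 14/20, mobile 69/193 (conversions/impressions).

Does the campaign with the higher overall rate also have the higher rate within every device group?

No

Tablet: Campaign Blue 178/302 = 58.9%, Variant 2 14/20 = 70.0% → Variant 2
Mobile: Campaign Blue 5/19 = 26.3%, Variant 2 69/193 = 35.8% → Variant 2
Overall: Campaign Blue 183/321 = 57.0%, Variant 2 83/213 = 39.0% → Campaign Blue
Variant 2 wins each device group but Campaign Blue wins overall — the comparison reverses. Variant 2's impressions skew toward mobile, which has a lower base rate.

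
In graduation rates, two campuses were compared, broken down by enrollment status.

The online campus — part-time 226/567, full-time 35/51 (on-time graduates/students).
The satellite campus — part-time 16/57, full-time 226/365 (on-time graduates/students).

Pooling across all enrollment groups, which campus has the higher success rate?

Part-time: the online campus 226/567 = 39.9%, the satellite campus 16/57 = 28.1% → the online campus
Full-time: the online campus 35/51 = 68.6%, the satellite campus 226/365 = 61.9% → the online campus
Overall: the online campus 261/618 = 42.2%, the satellite campus 242/422 = 57.3% → the satellite campus
(The online campus wins every enrollment group but the satellite campus wins overall — the online campus's students skew toward the low-rate part-time group.)

the satellite campus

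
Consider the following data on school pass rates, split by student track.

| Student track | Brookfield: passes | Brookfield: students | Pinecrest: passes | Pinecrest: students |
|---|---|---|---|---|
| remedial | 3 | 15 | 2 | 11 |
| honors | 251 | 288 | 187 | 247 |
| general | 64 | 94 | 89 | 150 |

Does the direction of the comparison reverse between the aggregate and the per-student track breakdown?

No

Remedial: Brookfield 3/15 = 20.0%, Pinecrest 2/11 = 18.2% → Brookfield
Honors: Brookfield 251/288 = 87.2%, Pinecrest 187/247 = 75.7% → Brookfield
General: Brookfield 64/94 = 68.1%, Pinecrest 89/150 = 59.3% → Brookfield
Overall: Brookfield 318/397 = 80.1%, Pinecrest 278/408 = 68.1% → Brookfield
Brookfield wins overall and in every student group — no reversal.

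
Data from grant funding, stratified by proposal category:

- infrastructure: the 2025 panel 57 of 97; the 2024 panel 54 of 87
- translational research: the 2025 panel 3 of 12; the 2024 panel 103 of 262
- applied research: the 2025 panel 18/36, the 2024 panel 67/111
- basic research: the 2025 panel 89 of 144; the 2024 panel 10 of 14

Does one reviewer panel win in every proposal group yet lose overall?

Yes

Infrastructure: the 2025 panel 57/97 = 58.8%, the 2024 panel 54/87 = 62.1% → the 2024 panel
Translational research: the 2025 panel 3/12 = 25.0%, the 2024 panel 103/262 = 39.3% → the 2024 panel
Applied research: the 2025 panel 18/36 = 50.0%, the 2024 panel 67/111 = 60.4% → the 2024 panel
Basic research: the 2025 panel 89/144 = 61.8%, the 2024 panel 10/14 = 71.4% → the 2024 panel
Overall: the 2025 panel 167/289 = 57.8%, the 2024 panel 234/474 = 49.4% → the 2025 panel
The 2024 panel wins each proposal group but the 2025 panel wins overall — the comparison reverses. The 2024 panel's proposals skew toward translational research, which has a lower base rate.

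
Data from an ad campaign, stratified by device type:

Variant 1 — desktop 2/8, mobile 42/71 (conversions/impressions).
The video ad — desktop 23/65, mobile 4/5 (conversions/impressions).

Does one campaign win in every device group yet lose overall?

Desktop: Variant 1 2/8 = 25.0%, the video ad 23/65 = 35.4% → the video ad
Mobile: Variant 1 42/71 = 59.2%, the video ad 4/5 = 80.0% → the video ad
Overall: Variant 1 44/79 = 55.7%, the video ad 27/70 = 38.6% → Variant 1
The video ad wins each device group but Variant 1 wins overall — the comparison reverses. The video ad's impressions skew toward desktop, which has a lower base rate.

Yes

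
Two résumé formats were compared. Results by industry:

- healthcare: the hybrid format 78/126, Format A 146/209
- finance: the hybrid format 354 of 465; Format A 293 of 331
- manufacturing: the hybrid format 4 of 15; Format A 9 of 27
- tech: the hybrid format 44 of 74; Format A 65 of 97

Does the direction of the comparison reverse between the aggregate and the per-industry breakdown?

Healthcare: the hybrid format 78/126 = 61.9%, Format A 146/209 = 69.9% → Format A
Finance: the hybrid format 354/465 = 76.1%, Format A 293/331 = 88.5% → Format A
Manufacturing: the hybrid format 4/15 = 26.7%, Format A 9/27 = 33.3% → Format A
Tech: the hybrid format 44/74 = 59.5%, Format A 65/97 = 67.0% → Format A
Overall: the hybrid format 480/680 = 70.6%, Format A 513/664 = 77.3% → Format A
Format A wins overall and in every industry group — no reversal.

No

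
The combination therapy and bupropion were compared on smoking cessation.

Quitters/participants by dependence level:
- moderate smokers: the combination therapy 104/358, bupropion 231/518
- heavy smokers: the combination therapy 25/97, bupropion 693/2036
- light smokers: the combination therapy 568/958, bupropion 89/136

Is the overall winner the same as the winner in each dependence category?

Moderate smokers: the combination therapy 104/358 = 29.1%, bupropion 231/518 = 44.6% → bupropion
Heavy smokers: the combination therapy 25/97 = 25.8%, bupropion 693/2036 = 34.0% → bupropion
Light smokers: the combination therapy 568/958 = 59.3%, bupropion 89/136 = 65.4% → bupropion
Overall: the combination therapy 697/1413 = 49.3%, bupropion 1013/2690 = 37.7% → the combination therapy
Bupropion wins each dependence group but the combination therapy wins overall — the comparison reverses. Bupropion's participants skew toward heavy smokers, which has a lower base rate.

No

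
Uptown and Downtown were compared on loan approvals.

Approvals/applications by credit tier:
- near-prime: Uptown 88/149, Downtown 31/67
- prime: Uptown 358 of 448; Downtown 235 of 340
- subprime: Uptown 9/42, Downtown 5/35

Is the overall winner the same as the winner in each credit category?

Yes

Near-prime: Uptown 88/149 = 59.1%, Downtown 31/67 = 46.3% → Uptown
Prime: Uptown 358/448 = 79.9%, Downtown 235/340 = 69.1% → Uptown
Subprime: Uptown 9/42 = 21.4%, Downtown 5/35 = 14.3% → Uptown
Overall: Uptown 455/639 = 71.2%, Downtown 271/442 = 61.3% → Uptown
Uptown wins overall and in every credit group — no reversal.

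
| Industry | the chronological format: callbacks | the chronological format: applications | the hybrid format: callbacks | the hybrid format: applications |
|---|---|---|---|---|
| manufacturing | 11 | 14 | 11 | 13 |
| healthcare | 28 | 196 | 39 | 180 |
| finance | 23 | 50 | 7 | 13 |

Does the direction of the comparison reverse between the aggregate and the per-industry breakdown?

Manufacturing: the chronological format 11/14 = 78.6%, the hybrid format 11/13 = 84.6% → the hybrid format
Healthcare: the chronological format 28/196 = 14.3%, the hybrid format 39/180 = 21.7% → the hybrid format
Finance: the chronological format 23/50 = 46.0%, the hybrid format 7/13 = 53.8% → the hybrid format
Overall: the chronological format 62/260 = 23.8%, the hybrid format 57/206 = 27.7% → the hybrid format
The hybrid format wins overall and in every industry group — no reversal.

No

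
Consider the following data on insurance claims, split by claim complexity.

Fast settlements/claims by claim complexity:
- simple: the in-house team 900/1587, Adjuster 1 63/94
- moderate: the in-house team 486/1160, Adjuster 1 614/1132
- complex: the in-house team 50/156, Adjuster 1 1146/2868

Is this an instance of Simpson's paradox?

Simple: the in-house team 900/1587 = 56.7%, Adjuster 1 63/94 = 67.0% → Adjuster 1
Moderate: the in-house team 486/1160 = 41.9%, Adjuster 1 614/1132 = 54.2% → Adjuster 1
Complex: the in-house team 50/156 = 32.1%, Adjuster 1 1146/2868 = 40.0% → Adjuster 1
Overall: the in-house team 1436/2903 = 49.5%, Adjuster 1 1823/4094 = 44.5% → the in-house team
Adjuster 1 wins each claim group but the in-house team wins overall — the comparison reverses. Adjuster 1's claims skew toward complex, which has a lower base rate.

Yes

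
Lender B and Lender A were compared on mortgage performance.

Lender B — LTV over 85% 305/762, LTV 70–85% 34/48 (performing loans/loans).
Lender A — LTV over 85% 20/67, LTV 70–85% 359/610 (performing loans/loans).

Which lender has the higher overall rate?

Lender A

LTV over 85%: Lender B 305/762 = 40.0%, Lender A 20/67 = 29.9% → Lender B
LTV 70–85%: Lender B 34/48 = 70.8%, Lender A 359/610 = 58.9% → Lender B
Overall: Lender B 339/810 = 41.9%, Lender A 379/677 = 56.0% → Lender A
(Lender B wins every loan-to-value group but Lender A wins overall — Lender B's loans skew toward the low-rate LTV over 85% group.)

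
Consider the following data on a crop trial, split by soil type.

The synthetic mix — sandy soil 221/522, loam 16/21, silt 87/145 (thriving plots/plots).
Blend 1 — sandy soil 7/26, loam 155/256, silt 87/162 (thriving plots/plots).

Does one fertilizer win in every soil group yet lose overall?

Sandy soil: the synthetic mix 221/522 = 42.3%, Blend 1 7/26 = 26.9% → the synthetic mix
Loam: the synthetic mix 16/21 = 76.2%, Blend 1 155/256 = 60.5% → the synthetic mix
Silt: the synthetic mix 87/145 = 60.0%, Blend 1 87/162 = 53.7% → the synthetic mix
Overall: the synthetic mix 324/688 = 47.1%, Blend 1 249/444 = 56.1% → Blend 1
The synthetic mix wins each soil group but Blend 1 wins overall — the comparison reverses. The synthetic mix's plots skew toward sandy soil, which has a lower base rate.

Yes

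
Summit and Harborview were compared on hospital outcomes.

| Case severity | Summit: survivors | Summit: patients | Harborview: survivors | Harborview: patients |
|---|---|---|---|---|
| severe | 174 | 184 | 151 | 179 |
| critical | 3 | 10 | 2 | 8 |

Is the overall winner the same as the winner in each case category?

Yes

Severe: Summit 174/184 = 94.6%, Harborview 151/179 = 84.4% → Summit
Critical: Summit 3/10 = 30.0%, Harborview 2/8 = 25.0% → Summit
Overall: Summit 177/194 = 91.2%, Harborview 153/187 = 81.8% → Summit
Summit wins overall and in every case group — no reversal.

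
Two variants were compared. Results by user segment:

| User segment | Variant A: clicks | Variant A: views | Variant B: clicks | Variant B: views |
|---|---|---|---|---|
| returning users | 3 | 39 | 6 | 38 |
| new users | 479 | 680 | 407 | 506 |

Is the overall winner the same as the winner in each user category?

Returning users: Variant A 3/39 = 7.7%, Variant B 6/38 = 15.8% → Variant B
New users: Variant A 479/680 = 70.4%, Variant B 407/506 = 80.4% → Variant B
Overall: Variant A 482/719 = 67.0%, Variant B 413/544 = 75.9% → Variant B
Variant B wins overall and in every user group — no reversal.

Yes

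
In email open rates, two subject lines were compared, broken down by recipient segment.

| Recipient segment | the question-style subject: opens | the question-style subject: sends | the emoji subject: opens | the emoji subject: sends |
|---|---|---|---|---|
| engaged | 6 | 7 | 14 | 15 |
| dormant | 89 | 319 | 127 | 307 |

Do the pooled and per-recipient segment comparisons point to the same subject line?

Yes

Engaged: the question-style subject 6/7 = 85.7%, the emoji subject 14/15 = 93.3% → the emoji subject
Dormant: the question-style subject 89/319 = 27.9%, the emoji subject 127/307 = 41.4% → the emoji subject
Overall: the question-style subject 95/326 = 29.1%, the emoji subject 141/322 = 43.8% → the emoji subject
The emoji subject wins overall and in every recipient group — no reversal.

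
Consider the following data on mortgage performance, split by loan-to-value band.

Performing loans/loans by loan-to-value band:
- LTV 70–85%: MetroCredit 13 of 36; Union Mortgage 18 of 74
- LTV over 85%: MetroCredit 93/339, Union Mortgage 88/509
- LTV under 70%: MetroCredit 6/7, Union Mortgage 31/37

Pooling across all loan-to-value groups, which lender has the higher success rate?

LTV 70–85%: MetroCredit 13/36 = 36.1%, Union Mortgage 18/74 = 24.3% → MetroCredit
LTV over 85%: MetroCredit 93/339 = 27.4%, Union Mortgage 88/509 = 17.3% → MetroCredit
LTV under 70%: MetroCredit 6/7 = 85.7%, Union Mortgage 31/37 = 83.8% → MetroCredit
Overall: MetroCredit 112/382 = 29.3%, Union Mortgage 137/620 = 22.1% → MetroCredit

MetroCredit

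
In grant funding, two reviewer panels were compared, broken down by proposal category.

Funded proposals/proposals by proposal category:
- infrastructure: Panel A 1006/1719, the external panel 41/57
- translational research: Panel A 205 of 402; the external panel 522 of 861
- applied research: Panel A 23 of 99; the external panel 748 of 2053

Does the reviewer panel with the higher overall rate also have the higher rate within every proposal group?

Infrastructure: Panel A 1006/1719 = 58.5%, the external panel 41/57 = 71.9% → the external panel
Translational research: Panel A 205/402 = 51.0%, the external panel 522/861 = 60.6% → the external panel
Applied research: Panel A 23/99 = 23.2%, the external panel 748/2053 = 36.4% → the external panel
Overall: Panel A 1234/2220 = 55.6%, the external panel 1311/2971 = 44.1% → Panel A
The external panel wins each proposal group but Panel A wins overall — the comparison reverses. The external panel's proposals skew toward applied research, which has a lower base rate.

No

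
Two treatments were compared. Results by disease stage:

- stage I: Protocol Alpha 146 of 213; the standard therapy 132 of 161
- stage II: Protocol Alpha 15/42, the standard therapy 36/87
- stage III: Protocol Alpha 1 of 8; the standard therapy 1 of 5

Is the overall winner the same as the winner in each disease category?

Stage I: Protocol Alpha 146/213 = 68.5%, the standard therapy 132/161 = 82.0% → the standard therapy
Stage II: Protocol Alpha 15/42 = 35.7%, the standard therapy 36/87 = 41.4% → the standard therapy
Stage III: Protocol Alpha 1/8 = 12.5%, the standard therapy 1/5 = 20.0% → the standard therapy
Overall: Protocol Alpha 162/263 = 61.6%, the standard therapy 169/253 = 66.8% → the standard therapy
The standard therapy wins overall and in every disease group — no reversal.

Yes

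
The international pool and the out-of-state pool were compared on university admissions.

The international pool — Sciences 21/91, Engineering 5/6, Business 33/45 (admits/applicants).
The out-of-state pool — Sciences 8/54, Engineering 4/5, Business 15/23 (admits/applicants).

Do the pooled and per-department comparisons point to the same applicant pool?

Yes

Sciences: the international pool 21/91 = 23.1%, the out-of-state pool 8/54 = 14.8% → the international pool
Engineering: the international pool 5/6 = 83.3%, the out-of-state pool 4/5 = 80.0% → the international pool
Business: the international pool 33/45 = 73.3%, the out-of-state pool 15/23 = 65.2% → the international pool
Overall: the international pool 59/142 = 41.5%, the out-of-state pool 27/82 = 32.9% → the international pool
The international pool wins overall and in every department group — no reversal.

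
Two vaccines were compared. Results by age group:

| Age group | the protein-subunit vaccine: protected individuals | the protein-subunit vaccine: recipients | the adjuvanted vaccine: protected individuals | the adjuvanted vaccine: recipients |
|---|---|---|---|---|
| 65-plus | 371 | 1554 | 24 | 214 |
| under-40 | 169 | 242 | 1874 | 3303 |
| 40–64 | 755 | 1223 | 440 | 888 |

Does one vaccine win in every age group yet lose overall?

Yes

65-plus: the protein-subunit vaccine 371/1554 = 23.9%, the adjuvanted vaccine 24/214 = 11.2% → the protein-subunit vaccine
Under-40: the protein-subunit vaccine 169/242 = 69.8%, the adjuvanted vaccine 1874/3303 = 56.7% → the protein-subunit vaccine
40–64: the protein-subunit vaccine 755/1223 = 61.7%, the adjuvanted vaccine 440/888 = 49.5% → the protein-subunit vaccine
Overall: the protein-subunit vaccine 1295/3019 = 42.9%, the adjuvanted vaccine 2338/4405 = 53.1% → the adjuvanted vaccine
The protein-subunit vaccine wins each age group but the adjuvanted vaccine wins overall — the comparison reverses. The protein-subunit vaccine's recipients skew toward 65-plus, which has a lower base rate.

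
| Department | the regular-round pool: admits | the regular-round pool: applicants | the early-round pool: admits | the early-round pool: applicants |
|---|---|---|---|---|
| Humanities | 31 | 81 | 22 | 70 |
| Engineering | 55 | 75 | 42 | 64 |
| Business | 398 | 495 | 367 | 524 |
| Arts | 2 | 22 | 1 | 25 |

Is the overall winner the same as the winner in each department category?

Yes

Humanities: the regular-round pool 31/81 = 38.3%, the early-round pool 22/70 = 31.4% → the regular-round pool
Engineering: the regular-round pool 55/75 = 73.3%, the early-round pool 42/64 = 65.6% → the regular-round pool
Business: the regular-round pool 398/495 = 80.4%, the early-round pool 367/524 = 70.0% → the regular-round pool
Arts: the regular-round pool 2/22 = 9.1%, the early-round pool 1/25 = 4.0% → the regular-round pool
Overall: the regular-round pool 486/673 = 72.2%, the early-round pool 432/683 = 63.3% → the regular-round pool
The regular-round pool wins overall and in every department group — no reversal.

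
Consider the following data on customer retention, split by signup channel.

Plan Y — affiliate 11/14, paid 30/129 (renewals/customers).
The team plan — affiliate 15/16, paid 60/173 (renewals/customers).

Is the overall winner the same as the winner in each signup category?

Yes

Affiliate: Plan Y 11/14 = 78.6%, the team plan 15/16 = 93.8% → the team plan
Paid: Plan Y 30/129 = 23.3%, the team plan 60/173 = 34.7% → the team plan
Overall: Plan Y 41/143 = 28.7%, the team plan 75/189 = 39.7% → the team plan
The team plan wins overall and in every signup group — no reversal.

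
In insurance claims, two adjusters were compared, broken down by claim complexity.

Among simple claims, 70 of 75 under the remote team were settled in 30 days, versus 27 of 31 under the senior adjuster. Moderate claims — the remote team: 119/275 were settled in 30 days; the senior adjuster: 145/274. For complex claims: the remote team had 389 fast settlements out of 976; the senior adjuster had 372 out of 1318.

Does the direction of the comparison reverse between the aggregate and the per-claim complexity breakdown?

Simple: the remote team 70/75 = 93.3%, the senior adjuster 27/31 = 87.1% → the remote team
Moderate: the remote team 119/275 = 43.3%, the senior adjuster 145/274 = 52.9% → the senior adjuster
Complex: the remote team 389/976 = 39.9%, the senior adjuster 372/1318 = 28.2% → the remote team
Overall: the remote team 578/1326 = 43.6%, the senior adjuster 544/1623 = 33.5% → the remote team
Neither sweeps: the remote team wins 2 of 3 groups, the senior adjuster wins 1. The remote team wins overall but not every group — no Simpson reversal.

No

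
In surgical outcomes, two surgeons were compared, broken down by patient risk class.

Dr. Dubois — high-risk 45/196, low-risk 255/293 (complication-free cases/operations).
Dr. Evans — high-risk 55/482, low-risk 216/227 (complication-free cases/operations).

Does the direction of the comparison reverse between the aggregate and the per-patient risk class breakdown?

High-risk: Dr. Dubois 45/196 = 23.0%, Dr. Evans 55/482 = 11.4% → Dr. Dubois
Low-risk: Dr. Dubois 255/293 = 87.0%, Dr. Evans 216/227 = 95.2% → Dr. Evans
Overall: Dr. Dubois 300/489 = 61.3%, Dr. Evans 271/709 = 38.2% → Dr. Dubois
Neither sweeps: Dr. Dubois wins 1 of 2 groups, Dr. Evans wins 1. Dr. Dubois wins overall but not every group — no Simpson reversal.

No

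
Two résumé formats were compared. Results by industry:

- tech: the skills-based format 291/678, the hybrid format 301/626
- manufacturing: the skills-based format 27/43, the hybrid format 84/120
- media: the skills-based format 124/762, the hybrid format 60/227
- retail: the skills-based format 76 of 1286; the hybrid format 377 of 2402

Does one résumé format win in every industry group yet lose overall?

No

Tech: the skills-based format 291/678 = 42.9%, the hybrid format 301/626 = 48.1% → the hybrid format
Manufacturing: the skills-based format 27/43 = 62.8%, the hybrid format 84/120 = 70.0% → the hybrid format
Media: the skills-based format 124/762 = 16.3%, the hybrid format 60/227 = 26.4% → the hybrid format
Retail: the skills-based format 76/1286 = 5.9%, the hybrid format 377/2402 = 15.7% → the hybrid format
Overall: the skills-based format 518/2769 = 18.7%, the hybrid format 822/3375 = 24.4% → the hybrid format
The hybrid format wins overall and in every industry group — no reversal.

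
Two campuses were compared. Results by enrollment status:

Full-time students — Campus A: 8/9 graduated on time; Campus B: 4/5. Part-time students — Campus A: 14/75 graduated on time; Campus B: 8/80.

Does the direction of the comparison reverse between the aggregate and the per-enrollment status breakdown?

No

Full-time: Campus A 8/9 = 88.9%, Campus B 4/5 = 80.0% → Campus A
Part-time: Campus A 14/75 = 18.7%, Campus B 8/80 = 10.0% → Campus A
Overall: Campus A 22/84 = 26.2%, Campus B 12/85 = 14.1% → Campus A
Campus A wins overall and in every enrollment group — no reversal.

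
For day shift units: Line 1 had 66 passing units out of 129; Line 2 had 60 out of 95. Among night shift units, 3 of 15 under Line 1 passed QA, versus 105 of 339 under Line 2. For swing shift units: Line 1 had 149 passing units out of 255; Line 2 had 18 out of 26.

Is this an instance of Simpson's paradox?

Yes

Day shift: Line 1 66/129 = 51.2%, Line 2 60/95 = 63.2% → Line 2
Night shift: Line 1 3/15 = 20.0%, Line 2 105/339 = 31.0% → Line 2
Swing shift: Line 1 149/255 = 58.4%, Line 2 18/26 = 69.2% → Line 2
Overall: Line 1 218/399 = 54.6%, Line 2 183/460 = 39.8% → Line 1
Line 2 wins each shift group but Line 1 wins overall — the comparison reverses. Line 2's units skew toward night shift, which has a lower base rate.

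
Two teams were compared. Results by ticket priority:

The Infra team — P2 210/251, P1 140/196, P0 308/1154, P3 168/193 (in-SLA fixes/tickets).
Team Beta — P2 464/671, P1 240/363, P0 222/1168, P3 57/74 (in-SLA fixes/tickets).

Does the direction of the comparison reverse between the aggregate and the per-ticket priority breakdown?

No

P2: the Infra team 210/251 = 83.7%, Team Beta 464/671 = 69.2% → the Infra team
P1: the Infra team 140/196 = 71.4%, Team Beta 240/363 = 66.1% → the Infra team
P0: the Infra team 308/1154 = 26.7%, Team Beta 222/1168 = 19.0% → the Infra team
P3: the Infra team 168/193 = 87.0%, Team Beta 57/74 = 77.0% → the Infra team
Overall: the Infra team 826/1794 = 46.0%, Team Beta 983/2276 = 43.2% → the Infra team
The Infra team wins overall and in every ticket group — no reversal.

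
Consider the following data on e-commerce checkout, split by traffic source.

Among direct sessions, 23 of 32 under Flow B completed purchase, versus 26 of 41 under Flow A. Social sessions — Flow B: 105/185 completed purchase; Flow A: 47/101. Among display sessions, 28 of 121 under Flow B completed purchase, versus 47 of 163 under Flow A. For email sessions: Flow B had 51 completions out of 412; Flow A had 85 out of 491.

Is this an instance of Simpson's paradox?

No

Direct: Flow B 23/32 = 71.9%, Flow A 26/41 = 63.4% → Flow B
Social: Flow B 105/185 = 56.8%, Flow A 47/101 = 46.5% → Flow B
Display: Flow B 28/121 = 23.1%, Flow A 47/163 = 28.8% → Flow A
Email: Flow B 51/412 = 12.4%, Flow A 85/491 = 17.3% → Flow A
Overall: Flow B 207/750 = 27.6%, Flow A 205/796 = 25.8% → Flow B
Neither sweeps: Flow B wins 2 of 4 groups, Flow A wins 2. Flow B wins overall but not every group — no Simpson reversal.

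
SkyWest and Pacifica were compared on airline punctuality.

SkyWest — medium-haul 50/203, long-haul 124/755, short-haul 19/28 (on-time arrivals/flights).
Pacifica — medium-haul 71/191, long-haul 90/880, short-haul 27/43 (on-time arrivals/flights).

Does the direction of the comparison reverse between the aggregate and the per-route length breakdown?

Medium-haul: SkyWest 50/203 = 24.6%, Pacifica 71/191 = 37.2% → Pacifica
Long-haul: SkyWest 124/755 = 16.4%, Pacifica 90/880 = 10.2% → SkyWest
Short-haul: SkyWest 19/28 = 67.9%, Pacifica 27/43 = 62.8% → SkyWest
Overall: SkyWest 193/986 = 19.6%, Pacifica 188/1114 = 16.9% → SkyWest
Neither sweeps: SkyWest wins 2 of 3 groups, Pacifica wins 1. SkyWest wins overall but not every group — no Simpson reversal.

No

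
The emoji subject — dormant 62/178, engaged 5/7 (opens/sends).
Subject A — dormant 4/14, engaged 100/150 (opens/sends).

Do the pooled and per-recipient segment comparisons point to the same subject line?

No

Dormant: the emoji subject 62/178 = 34.8%, Subject A 4/14 = 28.6% → the emoji subject
Engaged: the emoji subject 5/7 = 71.4%, Subject A 100/150 = 66.7% → the emoji subject
Overall: the emoji subject 67/185 = 36.2%, Subject A 104/164 = 63.4% → Subject A
The emoji subject wins each recipient group but Subject A wins overall — the comparison reverses. The emoji subject's sends skew toward dormant, which has a lower base rate.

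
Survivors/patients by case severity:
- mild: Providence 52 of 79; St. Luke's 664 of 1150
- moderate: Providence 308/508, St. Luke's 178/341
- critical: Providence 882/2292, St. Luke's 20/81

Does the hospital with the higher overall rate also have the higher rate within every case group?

No

Mild: Providence 52/79 = 65.8%, St. Luke's 664/1150 = 57.7% → Providence
Moderate: Providence 308/508 = 60.6%, St. Luke's 178/341 = 52.2% → Providence
Critical: Providence 882/2292 = 38.5%, St. Luke's 20/81 = 24.7% → Providence
Overall: Providence 1242/2879 = 43.1%, St. Luke's 862/1572 = 54.8% → St. Luke's
Providence wins each case group but St. Luke's wins overall — the comparison reverses. Providence's patients skew toward critical, which has a lower base rate.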